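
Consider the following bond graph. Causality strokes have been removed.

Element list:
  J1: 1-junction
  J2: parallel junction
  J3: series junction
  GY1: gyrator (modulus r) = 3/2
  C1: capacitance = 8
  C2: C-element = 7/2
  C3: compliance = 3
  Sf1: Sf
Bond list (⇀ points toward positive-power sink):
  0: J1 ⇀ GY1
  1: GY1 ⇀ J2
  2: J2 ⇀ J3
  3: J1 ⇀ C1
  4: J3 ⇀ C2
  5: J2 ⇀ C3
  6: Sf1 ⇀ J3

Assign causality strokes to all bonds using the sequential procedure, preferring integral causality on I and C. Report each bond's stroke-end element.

bond 0 stroke at GY1
bond 1 stroke at GY1
bond 2 stroke at J3
bond 3 stroke at J1
bond 4 stroke at J3
bond 5 stroke at J2
bond 6 stroke at Sf1

#6 →Sf1  (Sf1: flow source, stroke at near end)
#2 →J3  (1-jn J3 has f-setter on 6)
#4 →J3  (common-f at J3 fixed by 6)
#3 →J1  (prefer integral on C1)
#0 →GY1  (J1 needs exactly one f-in)
#1 →GY1  (GY GY1: same side as bond 0)
#5 →J2  (J2: last free bond brings effort in)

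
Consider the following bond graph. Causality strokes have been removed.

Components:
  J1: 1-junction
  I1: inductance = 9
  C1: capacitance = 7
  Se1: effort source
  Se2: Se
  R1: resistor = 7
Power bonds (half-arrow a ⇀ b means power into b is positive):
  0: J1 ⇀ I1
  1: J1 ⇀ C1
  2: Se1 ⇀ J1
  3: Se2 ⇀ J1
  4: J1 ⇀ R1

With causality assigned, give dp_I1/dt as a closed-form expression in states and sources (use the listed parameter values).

b2 stroke→J1  (Se1: effort source, stroke at far end)
b3 stroke→J1  (Se2 (Se) sets effort on bond)
b0 stroke→I1  (prefer integral on I1)
b1 stroke→J1  (J1 flow already set via bond 0)
b4 stroke→J1  (J1 flow already set via bond 0)

dp_I1/dt = E_Se1 + E_Se2 - 7*p_I1/9 - q_C1/7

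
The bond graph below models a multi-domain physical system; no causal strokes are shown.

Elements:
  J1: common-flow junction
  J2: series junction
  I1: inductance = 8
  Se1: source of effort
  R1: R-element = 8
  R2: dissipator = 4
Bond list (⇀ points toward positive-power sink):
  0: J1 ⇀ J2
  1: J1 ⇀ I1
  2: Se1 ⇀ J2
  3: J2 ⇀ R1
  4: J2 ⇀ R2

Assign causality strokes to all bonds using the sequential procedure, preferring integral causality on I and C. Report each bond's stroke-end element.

b2 stroke→J2  (Se1 fixes effort; stroke away)
b1 stroke→I1  (I1 integral (f out))
b0 stroke→J1  (J1: bond 1 brought flow, rest push out)
b3 stroke→J2  (1-jn J2 has f-setter on 0)
b4 stroke→J2  (common-f at J2 fixed by 0)

bond 0 |J1
bond 1 |I1
bond 2 |J2
bond 3 |J2
bond 4 |J2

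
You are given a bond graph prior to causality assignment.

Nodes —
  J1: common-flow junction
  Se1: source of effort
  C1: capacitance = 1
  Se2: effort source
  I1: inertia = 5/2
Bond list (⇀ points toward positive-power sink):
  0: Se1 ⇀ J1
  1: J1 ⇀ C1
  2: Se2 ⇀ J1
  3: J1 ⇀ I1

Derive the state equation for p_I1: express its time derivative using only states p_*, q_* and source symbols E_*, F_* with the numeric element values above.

bond 0 stroke→J1  (Se1: effort source, stroke at far end)
bond 2 stroke→J1  (Se2 (Se) sets effort on bond)
bond 1 stroke→J1  (C1: C, integral causality)
bond 3 stroke→I1  (closing 1-jn rule on J1)

dp_I1/dt = E_Se1 + E_Se2 - q_C1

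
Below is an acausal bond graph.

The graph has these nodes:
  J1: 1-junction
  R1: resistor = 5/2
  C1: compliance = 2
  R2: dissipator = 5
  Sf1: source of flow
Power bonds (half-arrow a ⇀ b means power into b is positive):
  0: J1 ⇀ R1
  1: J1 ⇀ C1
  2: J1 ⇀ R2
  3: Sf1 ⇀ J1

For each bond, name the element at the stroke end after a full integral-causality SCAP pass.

β3 stroke→Sf1  (Sf1 fixes flow; stroke at Sf1)
β0 stroke→J1  (J1 flow already set via bond 3)
β1 stroke→J1  (J1 flow already set via bond 3)
β2 stroke→J1  (J1 flow already set via bond 3)

#0 →J1
#1 →J1
#2 →J1
#3 →Sf1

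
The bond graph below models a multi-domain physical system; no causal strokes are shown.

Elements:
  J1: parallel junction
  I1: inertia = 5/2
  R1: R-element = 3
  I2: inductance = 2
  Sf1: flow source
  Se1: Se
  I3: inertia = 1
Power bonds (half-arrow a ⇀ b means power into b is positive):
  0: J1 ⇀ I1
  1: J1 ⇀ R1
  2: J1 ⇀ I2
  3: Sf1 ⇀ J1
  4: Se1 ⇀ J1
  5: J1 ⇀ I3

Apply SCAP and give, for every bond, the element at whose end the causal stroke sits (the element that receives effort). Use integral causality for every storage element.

β0 →I1
β1 →R1
β2 →I2
β3 →Sf1
β4 →J1
β5 →I3

#3 stroke at Sf1  (Sf1 fixes flow; stroke at Sf1)
#4 stroke at J1  (source Se1 imposes e)
#0 stroke at I1  (J1: bond 4 brought effort, rest push out)
#1 stroke at R1  (0-jn J1 has e-setter on 4)
#2 stroke at I2  (J1 effort already set via bond 4)
#5 stroke at I3  (J1 effort already set via bond 4)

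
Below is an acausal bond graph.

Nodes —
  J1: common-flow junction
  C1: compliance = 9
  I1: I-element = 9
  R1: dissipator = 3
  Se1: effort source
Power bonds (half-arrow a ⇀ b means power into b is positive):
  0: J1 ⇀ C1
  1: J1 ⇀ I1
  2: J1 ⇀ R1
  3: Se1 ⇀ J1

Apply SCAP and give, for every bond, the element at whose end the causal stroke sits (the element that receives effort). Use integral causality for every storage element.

b3 |J1  (source Se1 imposes e)
b0 |J1  (C1 outputs effort q/C1)
b1 |I1  (I1 outputs flow p/I1)
b2 |J1  (1-jn J1 has f-setter on 1)

b0 →J1
b1 →I1
b2 →J1
b3 →J1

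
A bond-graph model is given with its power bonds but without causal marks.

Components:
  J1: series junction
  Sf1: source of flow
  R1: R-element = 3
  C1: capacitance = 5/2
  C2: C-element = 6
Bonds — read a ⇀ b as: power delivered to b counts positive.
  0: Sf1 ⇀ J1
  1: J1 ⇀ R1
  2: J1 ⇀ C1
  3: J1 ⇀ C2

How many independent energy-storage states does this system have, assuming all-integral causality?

#0 →Sf1  (Sf1 fixes flow; stroke at Sf1)
#1 →J1  (J1: bond 0 brought flow, rest push out)
#2 →J1  (J1: bond 0 brought flow, rest push out)
#3 →J1  (J1: bond 0 brought flow, rest push out)

2  (C1, C2 all integral)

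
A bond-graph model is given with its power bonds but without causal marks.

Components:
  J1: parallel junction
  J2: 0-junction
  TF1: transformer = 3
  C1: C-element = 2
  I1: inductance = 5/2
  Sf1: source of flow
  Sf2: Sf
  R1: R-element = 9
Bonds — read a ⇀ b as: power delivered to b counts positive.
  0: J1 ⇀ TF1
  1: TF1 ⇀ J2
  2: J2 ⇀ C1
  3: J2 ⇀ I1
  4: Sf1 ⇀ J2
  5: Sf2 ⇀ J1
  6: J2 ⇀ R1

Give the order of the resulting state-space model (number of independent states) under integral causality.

b4 →Sf1  (Sf1: flow source, stroke at near end)
b5 →Sf2  (Sf2: flow source, stroke at near end)
b0 →J1  (J1 needs exactly one e-in)
b1 →TF1  (TF1 one-in-one-out from 0)
b2 →J2  (C1 outputs effort q/C1)
b3 →I1  (J2: bond 2 brought effort, rest push out)
b6 →R1  (common-e at J2 fixed by 2)

2  (C1, I1 all integral)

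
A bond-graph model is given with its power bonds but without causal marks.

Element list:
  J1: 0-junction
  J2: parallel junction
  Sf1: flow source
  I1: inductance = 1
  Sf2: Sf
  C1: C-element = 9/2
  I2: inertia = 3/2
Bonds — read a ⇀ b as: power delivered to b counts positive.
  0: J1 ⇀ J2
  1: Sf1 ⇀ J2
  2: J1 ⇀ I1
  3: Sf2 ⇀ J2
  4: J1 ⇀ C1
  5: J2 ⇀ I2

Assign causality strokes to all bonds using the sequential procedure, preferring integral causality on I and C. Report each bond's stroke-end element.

b1 stroke→Sf1  (source Sf1 imposes f)
b3 stroke→Sf2  (source Sf2 imposes f)
b2 stroke→I1  (prefer integral on I1)
b4 stroke→J1  (C1: C, integral causality)
b0 stroke→J2  (J1 effort already set via bond 4)
b5 stroke→I2  (0-jn J2 has e-setter on 0)

bond 0 |J2
bond 1 |Sf1
bond 2 |I1
bond 3 |Sf2
bond 4 |J1
bond 5 |I2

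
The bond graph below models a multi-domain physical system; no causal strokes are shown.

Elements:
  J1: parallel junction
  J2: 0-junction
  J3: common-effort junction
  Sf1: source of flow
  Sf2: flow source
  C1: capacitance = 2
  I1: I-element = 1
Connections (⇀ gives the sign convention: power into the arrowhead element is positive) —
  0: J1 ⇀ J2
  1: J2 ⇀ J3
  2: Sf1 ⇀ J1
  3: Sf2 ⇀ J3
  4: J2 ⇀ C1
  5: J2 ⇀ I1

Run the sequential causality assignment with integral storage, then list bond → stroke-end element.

bond 0 →J1
bond 1 →J3
bond 2 →Sf1
bond 3 →Sf2
bond 4 →J2
bond 5 →I1

#2 →Sf1  (Sf1 (Sf) sets flow on bond)
#3 →Sf2  (Sf2: flow source, stroke at near end)
#0 →J1  (J1: last free bond brings effort in)
#1 →J3  (J3 needs exactly one e-in)
#4 →J2  (C1 outputs effort q/C1)
#5 →I1  (J2: bond 4 brought effort, rest push out)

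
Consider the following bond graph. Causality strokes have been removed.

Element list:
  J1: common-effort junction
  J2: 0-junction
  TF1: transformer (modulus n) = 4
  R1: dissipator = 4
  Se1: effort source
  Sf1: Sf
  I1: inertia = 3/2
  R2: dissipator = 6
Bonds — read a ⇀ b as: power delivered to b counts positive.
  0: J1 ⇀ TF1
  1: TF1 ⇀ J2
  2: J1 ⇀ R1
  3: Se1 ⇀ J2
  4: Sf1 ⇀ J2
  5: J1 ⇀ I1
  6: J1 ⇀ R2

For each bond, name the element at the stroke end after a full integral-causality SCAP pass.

β0 |J1
β1 |TF1
β2 |R1
β3 |J2
β4 |Sf1
β5 |I1
β6 |R2

#3 →J2  (Se1: effort source, stroke at far end)
#4 →Sf1  (Sf1 fixes flow; stroke at Sf1)
#1 →TF1  (J2 effort already set via bond 3)
#0 →J1  (TF1 one-in-one-out from 1)
#2 →R1  (J1: bond 0 brought effort, rest push out)
#5 →I1  (J1 effort already set via bond 0)
#6 →R2  (0-jn J1 has e-setter on 0)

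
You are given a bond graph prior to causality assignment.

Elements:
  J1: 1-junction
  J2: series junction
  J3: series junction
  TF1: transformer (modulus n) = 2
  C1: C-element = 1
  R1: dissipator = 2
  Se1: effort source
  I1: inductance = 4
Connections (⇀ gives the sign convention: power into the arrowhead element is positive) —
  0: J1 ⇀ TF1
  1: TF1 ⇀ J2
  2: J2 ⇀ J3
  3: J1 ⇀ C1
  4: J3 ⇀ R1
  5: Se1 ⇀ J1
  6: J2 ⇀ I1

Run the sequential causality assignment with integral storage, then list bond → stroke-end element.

bond 0 →TF1
bond 1 →J2
bond 2 →J2
bond 3 →J1
bond 4 →J3
bond 5 →J1
bond 6 →I1

#5 stroke at J1  (source Se1 imposes e)
#3 stroke at J1  (C1: C, integral causality)
#0 stroke at TF1  (J1: last free bond brings flow in)
#1 stroke at J2  (TF1: transformer flips bond 0)
#6 stroke at I1  (I1 integral (f out))
#2 stroke at J2  (J2: bond 6 brought flow, rest push out)
#4 stroke at J3  (J3 flow already set via bond 2)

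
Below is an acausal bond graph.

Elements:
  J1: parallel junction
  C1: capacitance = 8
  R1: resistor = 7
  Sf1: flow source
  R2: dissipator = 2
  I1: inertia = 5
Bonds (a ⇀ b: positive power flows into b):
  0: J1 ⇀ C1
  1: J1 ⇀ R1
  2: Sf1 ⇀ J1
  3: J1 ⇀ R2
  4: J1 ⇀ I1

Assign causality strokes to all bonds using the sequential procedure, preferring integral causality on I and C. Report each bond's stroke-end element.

#2 stroke at Sf1  (Sf1 (Sf) sets flow on bond)
#0 stroke at J1  (C1 integral (e out))
#1 stroke at R1  (J1 effort already set via bond 0)
#3 stroke at R2  (J1: bond 0 brought effort, rest push out)
#4 stroke at I1  (J1 effort already set via bond 0)

bond 0 →J1
bond 1 →R1
bond 2 →Sf1
bond 3 →R2
bond 4 →I1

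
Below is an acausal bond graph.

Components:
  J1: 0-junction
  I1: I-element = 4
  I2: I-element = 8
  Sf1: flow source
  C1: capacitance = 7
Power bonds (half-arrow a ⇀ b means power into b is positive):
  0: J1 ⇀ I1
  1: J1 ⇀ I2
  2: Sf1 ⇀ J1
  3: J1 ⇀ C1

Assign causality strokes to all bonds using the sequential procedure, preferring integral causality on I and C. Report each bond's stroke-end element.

bond 2 →Sf1  (Sf1 fixes flow; stroke at Sf1)
bond 0 →I1  (prefer integral on I1)
bond 1 →I2  (I2 integral (f out))
bond 3 →J1  (J1: last free bond brings effort in)

β0 stroke at I1
β1 stroke at I2
β2 stroke at Sf1
β3 stroke at J1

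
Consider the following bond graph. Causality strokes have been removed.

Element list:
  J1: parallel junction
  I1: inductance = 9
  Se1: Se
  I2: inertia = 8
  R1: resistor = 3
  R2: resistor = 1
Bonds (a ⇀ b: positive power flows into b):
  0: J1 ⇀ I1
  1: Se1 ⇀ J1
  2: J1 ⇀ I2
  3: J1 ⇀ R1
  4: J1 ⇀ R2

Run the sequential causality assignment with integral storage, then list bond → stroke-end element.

bond 1 |J1  (source Se1 imposes e)
bond 0 |I1  (0-jn J1 has e-setter on 1)
bond 2 |I2  (0-jn J1 has e-setter on 1)
bond 3 |R1  (J1: bond 1 brought effort, rest push out)
bond 4 |R2  (J1 effort already set via bond 1)

bond 0 stroke→I1
bond 1 stroke→J1
bond 2 stroke→I2
bond 3 stroke→R1
bond 4 stroke→R2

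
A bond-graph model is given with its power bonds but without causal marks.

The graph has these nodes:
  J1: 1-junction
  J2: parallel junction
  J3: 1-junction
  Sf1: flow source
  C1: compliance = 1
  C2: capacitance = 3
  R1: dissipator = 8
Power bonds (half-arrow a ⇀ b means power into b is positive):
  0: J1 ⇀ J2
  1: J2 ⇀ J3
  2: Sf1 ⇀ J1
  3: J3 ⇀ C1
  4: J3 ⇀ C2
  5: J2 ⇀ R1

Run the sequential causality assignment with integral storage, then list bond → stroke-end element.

bond 2 →Sf1  (Sf1 (Sf) sets flow on bond)
bond 0 →J1  (1-jn J1 has f-setter on 2)
bond 3 →J3  (C1 outputs effort q/C1)
bond 4 →J3  (C2 outputs effort q/C2)
bond 1 →J2  (closing 1-jn rule on J3)
bond 5 →R1  (J2: bond 1 brought effort, rest push out)

β0 |J1
β1 |J2
β2 |Sf1
β3 |J3
β4 |J3
β5 |R1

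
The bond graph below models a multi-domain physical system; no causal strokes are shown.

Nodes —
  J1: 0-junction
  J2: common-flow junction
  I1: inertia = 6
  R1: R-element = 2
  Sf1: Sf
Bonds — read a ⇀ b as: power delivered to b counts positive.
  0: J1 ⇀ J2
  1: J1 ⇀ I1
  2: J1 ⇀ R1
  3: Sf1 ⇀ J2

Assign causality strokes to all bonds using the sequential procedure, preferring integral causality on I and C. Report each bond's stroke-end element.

b0 stroke at J2
b1 stroke at I1
b2 stroke at J1
b3 stroke at Sf1

#3 stroke at Sf1  (source Sf1 imposes f)
#0 stroke at J2  (J2: bond 3 brought flow, rest push out)
#1 stroke at I1  (I1 integral (f out))
#2 stroke at J1  (only one effort-in slot at J1)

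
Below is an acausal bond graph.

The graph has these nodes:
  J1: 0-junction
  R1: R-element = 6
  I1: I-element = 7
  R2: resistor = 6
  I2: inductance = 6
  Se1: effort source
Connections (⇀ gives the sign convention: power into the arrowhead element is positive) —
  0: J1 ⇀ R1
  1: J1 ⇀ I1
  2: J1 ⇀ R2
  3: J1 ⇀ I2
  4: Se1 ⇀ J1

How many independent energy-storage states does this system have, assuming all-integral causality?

2  (I1, I2 all integral)

b4 |J1  (Se1 fixes effort; stroke away)
b0 |R1  (common-e at J1 fixed by 4)
b1 |I1  (J1 effort already set via bond 4)
b2 |R2  (common-e at J1 fixed by 4)
b3 |I2  (J1 effort already set via bond 4)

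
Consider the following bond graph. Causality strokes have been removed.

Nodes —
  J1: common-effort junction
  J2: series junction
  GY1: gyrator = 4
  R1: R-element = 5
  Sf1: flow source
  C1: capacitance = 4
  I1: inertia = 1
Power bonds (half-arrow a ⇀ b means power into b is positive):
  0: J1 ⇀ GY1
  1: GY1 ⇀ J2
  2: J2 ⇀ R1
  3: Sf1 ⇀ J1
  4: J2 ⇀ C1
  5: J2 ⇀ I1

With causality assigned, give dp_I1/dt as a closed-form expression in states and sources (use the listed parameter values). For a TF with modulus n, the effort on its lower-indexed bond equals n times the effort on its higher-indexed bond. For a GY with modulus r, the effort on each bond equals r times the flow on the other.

dp_I1/dt = 4*F_Sf1 - 5*p_I1 - q_C1/4

#3 →Sf1  (Sf1 (Sf) sets flow on bond)
#0 →J1  (J1: last free bond brings effort in)
#1 →J2  (through GY1, causality inverts; strokes same side of GY1)
#4 →J2  (C1 outputs effort q/C1)
#5 →I1  (I1 integral (f out))
#2 →J2  (J2 flow already set via bond 5)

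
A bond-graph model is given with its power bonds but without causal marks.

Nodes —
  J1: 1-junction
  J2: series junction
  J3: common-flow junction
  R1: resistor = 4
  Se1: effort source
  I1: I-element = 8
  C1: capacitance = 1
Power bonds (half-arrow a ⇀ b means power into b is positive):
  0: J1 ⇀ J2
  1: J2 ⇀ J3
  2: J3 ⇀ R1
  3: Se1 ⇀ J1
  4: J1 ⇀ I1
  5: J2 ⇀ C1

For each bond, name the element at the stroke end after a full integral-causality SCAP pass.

bond 3 stroke at J1  (source Se1 imposes e)
bond 4 stroke at I1  (prefer integral on I1)
bond 0 stroke at J1  (J1: bond 4 brought flow, rest push out)
bond 1 stroke at J2  (common-f at J2 fixed by 0)
bond 5 stroke at J2  (J2: bond 0 brought flow, rest push out)
bond 2 stroke at J3  (J3 flow already set via bond 1)

b0 |J1
b1 |J2
b2 |J3
b3 |J1
b4 |I1
b5 |J2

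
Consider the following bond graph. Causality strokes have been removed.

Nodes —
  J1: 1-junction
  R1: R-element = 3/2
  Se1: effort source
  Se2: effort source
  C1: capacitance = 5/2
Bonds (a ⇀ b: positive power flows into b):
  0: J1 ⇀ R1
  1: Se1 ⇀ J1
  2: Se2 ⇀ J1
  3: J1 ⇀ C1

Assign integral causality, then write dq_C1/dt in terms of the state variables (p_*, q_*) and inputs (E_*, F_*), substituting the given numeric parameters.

b1 |J1  (Se1 fixes effort; stroke away)
b2 |J1  (Se2 fixes effort; stroke away)
b3 |J1  (C1 outputs effort q/C1)
b0 |R1  (closing 1-jn rule on J1)

dq_C1/dt = 2*E_Se1/3 + 2*E_Se2/3 - 4*q_C1/15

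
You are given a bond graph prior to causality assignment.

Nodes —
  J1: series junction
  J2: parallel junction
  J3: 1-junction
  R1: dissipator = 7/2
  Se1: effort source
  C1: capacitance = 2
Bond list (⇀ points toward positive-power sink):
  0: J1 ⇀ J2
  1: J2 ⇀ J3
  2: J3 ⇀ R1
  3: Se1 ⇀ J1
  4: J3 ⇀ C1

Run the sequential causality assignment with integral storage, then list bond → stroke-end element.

bond 3 |J1  (Se1: effort source, stroke at far end)
bond 0 |J2  (J1 needs exactly one f-in)
bond 1 |J3  (0-jn J2 has e-setter on 0)
bond 4 |J3  (C1 integral (e out))
bond 2 |R1  (closing 1-jn rule on J3)

bond 0 →J2
bond 1 →J3
bond 2 →R1
bond 3 →J1
bond 4 →J3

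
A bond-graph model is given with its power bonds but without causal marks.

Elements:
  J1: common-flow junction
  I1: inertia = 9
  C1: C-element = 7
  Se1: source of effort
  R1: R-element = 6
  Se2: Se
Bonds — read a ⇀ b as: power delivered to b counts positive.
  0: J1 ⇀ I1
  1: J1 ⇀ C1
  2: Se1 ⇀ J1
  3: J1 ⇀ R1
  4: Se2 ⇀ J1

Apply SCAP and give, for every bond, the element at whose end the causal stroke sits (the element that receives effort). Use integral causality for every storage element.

#2 |J1  (Se1: effort source, stroke at far end)
#4 |J1  (Se2 (Se) sets effort on bond)
#0 |I1  (I1 integral (f out))
#1 |J1  (J1 flow already set via bond 0)
#3 |J1  (J1: bond 0 brought flow, rest push out)

bond 0 |I1
bond 1 |J1
bond 2 |J1
bond 3 |J1
bond 4 |J1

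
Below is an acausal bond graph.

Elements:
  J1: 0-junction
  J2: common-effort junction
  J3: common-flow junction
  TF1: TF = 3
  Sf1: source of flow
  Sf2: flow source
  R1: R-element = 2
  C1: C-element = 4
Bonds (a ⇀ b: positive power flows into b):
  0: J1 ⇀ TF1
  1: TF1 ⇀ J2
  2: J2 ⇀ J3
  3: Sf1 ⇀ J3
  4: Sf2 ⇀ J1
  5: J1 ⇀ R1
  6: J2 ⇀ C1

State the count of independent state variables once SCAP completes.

b3 →Sf1  (Sf1 fixes flow; stroke at Sf1)
b4 →Sf2  (source Sf2 imposes f)
b2 →J3  (J3: bond 3 brought flow, rest push out)
b6 →J2  (C1: C, integral causality)
b1 →TF1  (J2: bond 6 brought effort, rest push out)
b0 →J1  (TF1 one-in-one-out from 1)
b5 →R1  (J1 effort already set via bond 0)

1  (C1 all integral)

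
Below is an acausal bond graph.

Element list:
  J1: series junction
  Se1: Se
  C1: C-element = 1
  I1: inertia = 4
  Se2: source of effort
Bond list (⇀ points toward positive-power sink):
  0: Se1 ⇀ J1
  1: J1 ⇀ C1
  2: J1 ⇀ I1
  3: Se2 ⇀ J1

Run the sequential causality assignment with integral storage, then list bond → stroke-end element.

β0 →J1  (Se1: effort source, stroke at far end)
β3 →J1  (Se2 fixes effort; stroke away)
β1 →J1  (C1 integral (e out))
β2 →I1  (J1: last free bond brings flow in)

β0 stroke→J1
β1 stroke→J1
β2 stroke→I1
β3 stroke→J1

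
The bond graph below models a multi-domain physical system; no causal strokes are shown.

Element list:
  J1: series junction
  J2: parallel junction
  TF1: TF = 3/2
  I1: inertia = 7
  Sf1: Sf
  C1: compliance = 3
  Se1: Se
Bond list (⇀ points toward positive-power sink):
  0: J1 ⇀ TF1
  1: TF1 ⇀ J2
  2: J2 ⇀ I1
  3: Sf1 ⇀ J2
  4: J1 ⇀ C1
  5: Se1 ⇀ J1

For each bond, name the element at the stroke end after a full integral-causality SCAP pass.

#3 stroke at Sf1  (Sf1 fixes flow; stroke at Sf1)
#5 stroke at J1  (Se1 fixes effort; stroke away)
#2 stroke at I1  (prefer integral on I1)
#1 stroke at J2  (J2: last free bond brings effort in)
#0 stroke at TF1  (TF1 one-in-one-out from 1)
#4 stroke at J1  (J1 flow already set via bond 0)

b0 stroke→TF1
b1 stroke→J2
b2 stroke→I1
b3 stroke→Sf1
b4 stroke→J1
b5 stroke→J1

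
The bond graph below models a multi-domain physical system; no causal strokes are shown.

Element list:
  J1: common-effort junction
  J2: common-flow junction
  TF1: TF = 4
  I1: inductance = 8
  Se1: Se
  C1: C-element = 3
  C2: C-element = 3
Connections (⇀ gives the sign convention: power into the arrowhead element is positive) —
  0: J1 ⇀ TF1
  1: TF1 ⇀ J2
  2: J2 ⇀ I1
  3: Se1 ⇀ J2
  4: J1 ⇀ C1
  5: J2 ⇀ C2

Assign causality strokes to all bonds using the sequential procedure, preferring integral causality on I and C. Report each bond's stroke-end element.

b3 stroke→J2  (Se1 fixes effort; stroke away)
b2 stroke→I1  (prefer integral on I1)
b1 stroke→J2  (1-jn J2 has f-setter on 2)
b5 stroke→J2  (J2 flow already set via bond 2)
b0 stroke→TF1  (TF TF1: opposite of bond 1)
b4 stroke→J1  (closing 0-jn rule on J1)

#0 stroke→TF1
#1 stroke→J2
#2 stroke→I1
#3 stroke→J2
#4 stroke→J1
#5 stroke→J2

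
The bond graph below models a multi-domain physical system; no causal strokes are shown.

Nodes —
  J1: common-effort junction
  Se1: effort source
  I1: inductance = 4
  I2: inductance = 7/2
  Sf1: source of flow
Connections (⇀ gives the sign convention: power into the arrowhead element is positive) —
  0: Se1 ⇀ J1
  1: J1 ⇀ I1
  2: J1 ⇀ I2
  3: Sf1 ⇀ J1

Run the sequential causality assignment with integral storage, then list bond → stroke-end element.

bond 0 stroke→J1  (Se1 fixes effort; stroke away)
bond 3 stroke→Sf1  (source Sf1 imposes f)
bond 1 stroke→I1  (common-e at J1 fixed by 0)
bond 2 stroke→I2  (J1: bond 0 brought effort, rest push out)

#0 →J1
#1 →I1
#2 →I2
#3 →Sf1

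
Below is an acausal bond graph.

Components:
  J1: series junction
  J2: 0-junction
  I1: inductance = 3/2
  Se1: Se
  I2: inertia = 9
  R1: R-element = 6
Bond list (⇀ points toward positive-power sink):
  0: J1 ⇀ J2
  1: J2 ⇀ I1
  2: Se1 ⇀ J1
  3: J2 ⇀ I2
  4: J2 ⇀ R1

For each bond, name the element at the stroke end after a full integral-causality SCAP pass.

β0 stroke→J2
β1 stroke→I1
β2 stroke→J1
β3 stroke→I2
β4 stroke→R1

#2 stroke→J1  (source Se1 imposes e)
#0 stroke→J2  (J1 needs exactly one f-in)
#1 stroke→I1  (0-jn J2 has e-setter on 0)
#3 stroke→I2  (common-e at J2 fixed by 0)
#4 stroke→R1  (J2: bond 0 brought effort, rest push out)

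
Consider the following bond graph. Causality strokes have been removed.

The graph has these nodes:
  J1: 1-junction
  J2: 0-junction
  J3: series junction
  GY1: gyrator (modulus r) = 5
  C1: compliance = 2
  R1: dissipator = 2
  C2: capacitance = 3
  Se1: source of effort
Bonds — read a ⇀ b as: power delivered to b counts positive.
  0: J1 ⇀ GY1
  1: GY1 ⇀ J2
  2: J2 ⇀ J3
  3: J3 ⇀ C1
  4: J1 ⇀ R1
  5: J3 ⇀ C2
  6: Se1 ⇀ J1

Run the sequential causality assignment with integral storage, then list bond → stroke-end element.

β6 stroke at J1  (Se1 (Se) sets effort on bond)
β3 stroke at J3  (C1: C, integral causality)
β5 stroke at J3  (C2 integral (e out))
β2 stroke at J2  (closing 1-jn rule on J3)
β1 stroke at GY1  (J2 effort already set via bond 2)
β0 stroke at GY1  (through GY1, causality inverts; strokes same side of GY1)
β4 stroke at J1  (J1 flow already set via bond 0)

β0 stroke→GY1
β1 stroke→GY1
β2 stroke→J2
β3 stroke→J3
β4 stroke→J1
β5 stroke→J3
β6 stroke→J1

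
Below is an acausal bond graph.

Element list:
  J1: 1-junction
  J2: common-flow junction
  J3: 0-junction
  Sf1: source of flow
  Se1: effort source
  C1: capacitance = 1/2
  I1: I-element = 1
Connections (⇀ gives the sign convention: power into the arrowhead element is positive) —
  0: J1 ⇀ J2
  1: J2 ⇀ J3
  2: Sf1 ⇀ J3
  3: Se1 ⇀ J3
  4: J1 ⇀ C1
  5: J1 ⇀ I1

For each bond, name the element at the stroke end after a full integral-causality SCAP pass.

#2 stroke→Sf1  (Sf1: flow source, stroke at near end)
#3 stroke→J3  (Se1 fixes effort; stroke away)
#1 stroke→J2  (common-e at J3 fixed by 3)
#0 stroke→J1  (only one flow-in slot at J2)
#4 stroke→J1  (prefer integral on C1)
#5 stroke→I1  (J1: last free bond brings flow in)

#0 stroke→J1
#1 stroke→J2
#2 stroke→Sf1
#3 stroke→J3
#4 stroke→J1
#5 stroke→I1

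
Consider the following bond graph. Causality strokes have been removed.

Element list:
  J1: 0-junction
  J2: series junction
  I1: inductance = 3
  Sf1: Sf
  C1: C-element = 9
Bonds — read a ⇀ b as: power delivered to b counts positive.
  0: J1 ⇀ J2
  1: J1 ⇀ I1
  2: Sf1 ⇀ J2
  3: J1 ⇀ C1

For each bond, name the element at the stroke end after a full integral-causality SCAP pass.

#2 stroke→Sf1  (Sf1 (Sf) sets flow on bond)
#0 stroke→J2  (1-jn J2 has f-setter on 2)
#1 stroke→I1  (I1: I, integral causality)
#3 stroke→J1  (only one effort-in slot at J1)

β0 →J2
β1 →I1
β2 →Sf1
β3 →J1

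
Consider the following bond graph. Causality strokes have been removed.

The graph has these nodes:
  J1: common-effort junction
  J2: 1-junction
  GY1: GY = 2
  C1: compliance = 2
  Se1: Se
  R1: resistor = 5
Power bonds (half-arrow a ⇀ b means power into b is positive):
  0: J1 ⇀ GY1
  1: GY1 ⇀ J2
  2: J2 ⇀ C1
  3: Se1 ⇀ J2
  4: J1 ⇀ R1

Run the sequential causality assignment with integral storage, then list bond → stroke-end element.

b3 →J2  (source Se1 imposes e)
b2 →J2  (C1: C, integral causality)
b1 →GY1  (closing 1-jn rule on J2)
b0 →GY1  (GY1 both-in/both-out from 1)
b4 →J1  (J1: last free bond brings effort in)

b0 |GY1
b1 |GY1
b2 |J2
b3 |J2
b4 |J1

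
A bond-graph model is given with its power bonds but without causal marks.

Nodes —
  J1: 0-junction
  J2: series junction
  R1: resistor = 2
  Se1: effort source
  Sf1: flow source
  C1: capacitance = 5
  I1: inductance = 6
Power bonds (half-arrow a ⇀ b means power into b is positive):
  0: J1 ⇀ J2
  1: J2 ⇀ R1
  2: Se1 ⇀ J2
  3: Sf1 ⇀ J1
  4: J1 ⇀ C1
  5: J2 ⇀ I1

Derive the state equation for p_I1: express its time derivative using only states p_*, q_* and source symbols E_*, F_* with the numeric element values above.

bond 2 |J2  (source Se1 imposes e)
bond 3 |Sf1  (Sf1 fixes flow; stroke at Sf1)
bond 4 |J1  (prefer integral on C1)
bond 0 |J2  (J1 effort already set via bond 4)
bond 5 |I1  (I1 integral (f out))
bond 1 |J2  (1-jn J2 has f-setter on 5)

dp_I1/dt = E_Se1 - p_I1/3 + q_C1/5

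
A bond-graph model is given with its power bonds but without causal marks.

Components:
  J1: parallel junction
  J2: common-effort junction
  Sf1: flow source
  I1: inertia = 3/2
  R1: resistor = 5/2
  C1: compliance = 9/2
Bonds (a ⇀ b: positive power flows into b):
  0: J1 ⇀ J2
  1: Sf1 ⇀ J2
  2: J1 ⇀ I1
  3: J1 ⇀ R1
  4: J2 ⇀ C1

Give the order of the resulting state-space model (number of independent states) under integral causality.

b1 stroke→Sf1  (source Sf1 imposes f)
b2 stroke→I1  (I1: I, integral causality)
b4 stroke→J2  (C1 outputs effort q/C1)
b0 stroke→J1  (J2: bond 4 brought effort, rest push out)
b3 stroke→R1  (J1 effort already set via bond 0)

2  (C1, I1 all integral)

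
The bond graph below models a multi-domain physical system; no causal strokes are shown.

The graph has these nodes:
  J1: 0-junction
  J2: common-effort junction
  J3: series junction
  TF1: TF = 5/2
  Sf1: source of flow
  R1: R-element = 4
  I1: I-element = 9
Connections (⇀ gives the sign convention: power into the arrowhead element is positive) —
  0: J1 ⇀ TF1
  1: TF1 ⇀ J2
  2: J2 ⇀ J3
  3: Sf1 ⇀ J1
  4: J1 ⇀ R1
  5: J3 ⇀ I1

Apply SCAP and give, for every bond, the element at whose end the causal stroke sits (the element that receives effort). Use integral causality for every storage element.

β0 |TF1
β1 |J2
β2 |J3
β3 |Sf1
β4 |J1
β5 |I1

β3 stroke at Sf1  (Sf1 fixes flow; stroke at Sf1)
β5 stroke at I1  (prefer integral on I1)
β2 stroke at J3  (1-jn J3 has f-setter on 5)
β1 stroke at J2  (J2: last free bond brings effort in)
β0 stroke at TF1  (TF TF1: opposite of bond 1)
β4 stroke at J1  (J1 needs exactly one e-in)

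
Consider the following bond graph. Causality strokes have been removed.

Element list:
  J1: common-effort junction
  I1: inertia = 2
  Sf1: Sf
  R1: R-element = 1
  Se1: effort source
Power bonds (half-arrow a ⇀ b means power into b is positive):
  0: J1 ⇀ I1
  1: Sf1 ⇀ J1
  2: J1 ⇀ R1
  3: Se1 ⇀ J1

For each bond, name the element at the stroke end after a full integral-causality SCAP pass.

β0 →I1
β1 →Sf1
β2 →R1
β3 →J1

β1 stroke→Sf1  (Sf1 (Sf) sets flow on bond)
β3 stroke→J1  (Se1 fixes effort; stroke away)
β0 stroke→I1  (J1 effort already set via bond 3)
β2 stroke→R1  (J1 effort already set via bond 3)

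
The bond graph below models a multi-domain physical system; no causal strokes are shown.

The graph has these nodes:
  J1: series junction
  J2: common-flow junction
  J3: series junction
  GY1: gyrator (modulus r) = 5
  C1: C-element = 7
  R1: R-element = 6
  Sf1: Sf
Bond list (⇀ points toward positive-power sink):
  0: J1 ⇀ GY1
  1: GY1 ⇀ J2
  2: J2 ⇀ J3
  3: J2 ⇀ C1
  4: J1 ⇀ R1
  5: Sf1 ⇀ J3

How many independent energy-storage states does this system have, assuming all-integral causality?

#5 stroke at Sf1  (Sf1 (Sf) sets flow on bond)
#2 stroke at J3  (J3: bond 5 brought flow, rest push out)
#1 stroke at J2  (J2: bond 2 brought flow, rest push out)
#3 stroke at J2  (J2: bond 2 brought flow, rest push out)
#0 stroke at J1  (GY1 both-in/both-out from 1)
#4 stroke at R1  (only one flow-in slot at J1)

1  (C1 all integral)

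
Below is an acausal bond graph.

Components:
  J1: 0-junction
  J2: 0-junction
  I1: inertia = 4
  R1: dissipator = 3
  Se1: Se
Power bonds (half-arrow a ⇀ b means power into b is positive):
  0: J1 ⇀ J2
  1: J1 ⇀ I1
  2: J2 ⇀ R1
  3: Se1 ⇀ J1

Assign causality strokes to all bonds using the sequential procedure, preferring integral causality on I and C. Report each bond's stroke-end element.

bond 3 stroke at J1  (Se1 fixes effort; stroke away)
bond 0 stroke at J2  (0-jn J1 has e-setter on 3)
bond 1 stroke at I1  (J1: bond 3 brought effort, rest push out)
bond 2 stroke at R1  (0-jn J2 has e-setter on 0)

bond 0 stroke→J2
bond 1 stroke→I1
bond 2 stroke→R1
bond 3 stroke→J1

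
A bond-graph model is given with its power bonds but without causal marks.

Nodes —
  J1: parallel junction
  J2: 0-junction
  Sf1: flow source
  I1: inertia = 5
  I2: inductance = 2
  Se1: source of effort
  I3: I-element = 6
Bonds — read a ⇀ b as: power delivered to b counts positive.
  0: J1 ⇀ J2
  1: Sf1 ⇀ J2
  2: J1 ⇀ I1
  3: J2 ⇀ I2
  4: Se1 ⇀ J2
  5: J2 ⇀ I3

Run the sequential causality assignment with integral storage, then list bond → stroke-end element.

b1 |Sf1  (source Sf1 imposes f)
b4 |J2  (Se1 (Se) sets effort on bond)
b0 |J1  (J2: bond 4 brought effort, rest push out)
b3 |I2  (0-jn J2 has e-setter on 4)
b5 |I3  (J2 effort already set via bond 4)
b2 |I1  (common-e at J1 fixed by 0)

#0 stroke→J1
#1 stroke→Sf1
#2 stroke→I1
#3 stroke→I2
#4 stroke→J2
#5 stroke→I3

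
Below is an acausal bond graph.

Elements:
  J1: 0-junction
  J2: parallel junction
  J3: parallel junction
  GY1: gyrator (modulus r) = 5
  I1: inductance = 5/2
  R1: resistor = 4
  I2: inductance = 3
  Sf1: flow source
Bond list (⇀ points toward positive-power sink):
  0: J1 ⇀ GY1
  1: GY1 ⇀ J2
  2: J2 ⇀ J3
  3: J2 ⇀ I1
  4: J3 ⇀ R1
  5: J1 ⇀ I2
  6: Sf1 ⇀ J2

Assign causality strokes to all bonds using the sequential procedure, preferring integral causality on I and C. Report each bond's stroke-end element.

#6 |Sf1  (Sf1 (Sf) sets flow on bond)
#3 |I1  (I1: I, integral causality)
#5 |I2  (prefer integral on I2)
#0 |J1  (closing 0-jn rule on J1)
#1 |J2  (through GY1, causality inverts; strokes same side of GY1)
#2 |J3  (0-jn J2 has e-setter on 1)
#4 |R1  (0-jn J3 has e-setter on 2)

bond 0 stroke at J1
bond 1 stroke at J2
bond 2 stroke at J3
bond 3 stroke at I1
bond 4 stroke at R1
bond 5 stroke at I2
bond 6 stroke at Sf1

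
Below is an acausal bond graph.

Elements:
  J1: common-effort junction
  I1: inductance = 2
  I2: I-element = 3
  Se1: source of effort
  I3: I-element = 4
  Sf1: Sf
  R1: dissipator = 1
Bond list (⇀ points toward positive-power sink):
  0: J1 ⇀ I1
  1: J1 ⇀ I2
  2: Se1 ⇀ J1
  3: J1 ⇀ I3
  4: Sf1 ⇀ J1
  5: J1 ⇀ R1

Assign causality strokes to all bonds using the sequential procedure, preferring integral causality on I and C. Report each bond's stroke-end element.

bond 0 |I1
bond 1 |I2
bond 2 |J1
bond 3 |I3
bond 4 |Sf1
bond 5 |R1

β2 |J1  (Se1 fixes effort; stroke away)
β4 |Sf1  (Sf1 fixes flow; stroke at Sf1)
β0 |I1  (common-e at J1 fixed by 2)
β1 |I2  (J1: bond 2 brought effort, rest push out)
β3 |I3  (0-jn J1 has e-setter on 2)
β5 |R1  (J1 effort already set via bond 2)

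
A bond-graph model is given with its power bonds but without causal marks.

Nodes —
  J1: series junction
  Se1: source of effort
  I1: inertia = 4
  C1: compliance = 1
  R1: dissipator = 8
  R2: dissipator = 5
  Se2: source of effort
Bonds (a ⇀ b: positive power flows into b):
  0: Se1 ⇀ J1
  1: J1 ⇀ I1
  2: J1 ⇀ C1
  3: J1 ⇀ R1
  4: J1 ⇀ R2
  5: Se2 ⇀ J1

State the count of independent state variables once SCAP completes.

2  (C1, I1 all integral)

#0 |J1  (Se1 (Se) sets effort on bond)
#5 |J1  (Se2: effort source, stroke at far end)
#1 |I1  (prefer integral on I1)
#2 |J1  (1-jn J1 has f-setter on 1)
#3 |J1  (common-f at J1 fixed by 1)
#4 |J1  (J1 flow already set via bond 1)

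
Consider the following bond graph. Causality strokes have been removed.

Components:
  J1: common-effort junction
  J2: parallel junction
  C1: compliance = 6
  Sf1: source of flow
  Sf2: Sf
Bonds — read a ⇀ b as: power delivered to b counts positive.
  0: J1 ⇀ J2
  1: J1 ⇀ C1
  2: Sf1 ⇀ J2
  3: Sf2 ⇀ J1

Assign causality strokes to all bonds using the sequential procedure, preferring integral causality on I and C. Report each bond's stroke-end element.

#2 |Sf1  (Sf1: flow source, stroke at near end)
#3 |Sf2  (Sf2 fixes flow; stroke at Sf2)
#0 |J2  (only one effort-in slot at J2)
#1 |J1  (J1 needs exactly one e-in)

β0 stroke→J2
β1 stroke→J1
β2 stroke→Sf1
β3 stroke→Sf2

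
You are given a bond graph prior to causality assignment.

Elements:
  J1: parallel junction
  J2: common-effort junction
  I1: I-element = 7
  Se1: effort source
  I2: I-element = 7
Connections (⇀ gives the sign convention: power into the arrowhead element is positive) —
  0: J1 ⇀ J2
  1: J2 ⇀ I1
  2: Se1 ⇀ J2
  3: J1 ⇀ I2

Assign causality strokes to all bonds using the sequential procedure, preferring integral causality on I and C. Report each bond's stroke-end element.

b2 stroke→J2  (source Se1 imposes e)
b0 stroke→J1  (common-e at J2 fixed by 2)
b1 stroke→I1  (J2 effort already set via bond 2)
b3 stroke→I2  (0-jn J1 has e-setter on 0)

bond 0 stroke at J1
bond 1 stroke at I1
bond 2 stroke at J2
bond 3 stroke at I2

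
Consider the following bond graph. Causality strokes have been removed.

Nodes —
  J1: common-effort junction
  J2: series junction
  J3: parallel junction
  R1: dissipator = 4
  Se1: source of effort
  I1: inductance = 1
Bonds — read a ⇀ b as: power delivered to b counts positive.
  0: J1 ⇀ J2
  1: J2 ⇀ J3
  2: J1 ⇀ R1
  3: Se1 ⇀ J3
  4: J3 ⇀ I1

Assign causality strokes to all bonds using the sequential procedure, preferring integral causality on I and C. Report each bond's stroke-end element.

#0 |J1
#1 |J2
#2 |R1
#3 |J3
#4 |I1

bond 3 |J3  (Se1: effort source, stroke at far end)
bond 1 |J2  (0-jn J3 has e-setter on 3)
bond 4 |I1  (common-e at J3 fixed by 3)
bond 0 |J1  (J2: last free bond brings flow in)
bond 2 |R1  (J1 effort already set via bond 0)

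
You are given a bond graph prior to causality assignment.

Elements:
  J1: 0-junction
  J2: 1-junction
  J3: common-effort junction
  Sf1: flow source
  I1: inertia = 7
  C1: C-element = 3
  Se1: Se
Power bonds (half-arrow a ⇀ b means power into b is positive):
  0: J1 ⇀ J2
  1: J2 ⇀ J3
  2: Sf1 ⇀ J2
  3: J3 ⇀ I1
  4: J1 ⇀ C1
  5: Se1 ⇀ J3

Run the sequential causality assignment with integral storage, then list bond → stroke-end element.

β0 |J2
β1 |J2
β2 |Sf1
β3 |I1
β4 |J1
β5 |J3

β2 →Sf1  (Sf1 (Sf) sets flow on bond)
β5 →J3  (Se1 (Se) sets effort on bond)
β0 →J2  (1-jn J2 has f-setter on 2)
β1 →J2  (1-jn J2 has f-setter on 2)
β3 →I1  (J3 effort already set via bond 5)
β4 →J1  (J1: last free bond brings effort in)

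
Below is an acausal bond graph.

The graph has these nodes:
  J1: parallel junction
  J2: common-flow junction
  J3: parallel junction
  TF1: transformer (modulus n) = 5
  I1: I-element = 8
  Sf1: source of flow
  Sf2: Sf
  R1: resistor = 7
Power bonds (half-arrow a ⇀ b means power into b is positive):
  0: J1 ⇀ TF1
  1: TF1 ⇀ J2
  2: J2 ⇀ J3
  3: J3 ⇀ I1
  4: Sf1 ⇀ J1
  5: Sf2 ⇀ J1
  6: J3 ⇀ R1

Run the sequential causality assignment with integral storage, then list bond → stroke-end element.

b4 stroke at Sf1  (Sf1: flow source, stroke at near end)
b5 stroke at Sf2  (Sf2: flow source, stroke at near end)
b0 stroke at J1  (closing 0-jn rule on J1)
b1 stroke at TF1  (through TF1, causality passes straight; one stroke at TF1)
b2 stroke at J2  (1-jn J2 has f-setter on 1)
b3 stroke at I1  (prefer integral on I1)
b6 stroke at J3  (J3: last free bond brings effort in)

bond 0 stroke→J1
bond 1 stroke→TF1
bond 2 stroke→J2
bond 3 stroke→I1
bond 4 stroke→Sf1
bond 5 stroke→Sf2
bond 6 stroke→J3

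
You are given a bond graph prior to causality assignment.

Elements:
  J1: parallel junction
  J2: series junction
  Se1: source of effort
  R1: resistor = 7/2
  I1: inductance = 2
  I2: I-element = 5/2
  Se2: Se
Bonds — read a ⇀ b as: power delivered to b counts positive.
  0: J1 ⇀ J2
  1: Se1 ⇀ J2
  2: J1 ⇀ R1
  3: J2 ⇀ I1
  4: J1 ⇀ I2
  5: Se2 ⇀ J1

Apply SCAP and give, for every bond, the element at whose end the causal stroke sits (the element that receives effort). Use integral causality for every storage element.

bond 1 stroke→J2  (source Se1 imposes e)
bond 5 stroke→J1  (Se2: effort source, stroke at far end)
bond 0 stroke→J2  (J1 effort already set via bond 5)
bond 2 stroke→R1  (0-jn J1 has e-setter on 5)
bond 4 stroke→I2  (J1: bond 5 brought effort, rest push out)
bond 3 stroke→I1  (only one flow-in slot at J2)

bond 0 →J2
bond 1 →J2
bond 2 →R1
bond 3 →I1
bond 4 →I2
bond 5 →J1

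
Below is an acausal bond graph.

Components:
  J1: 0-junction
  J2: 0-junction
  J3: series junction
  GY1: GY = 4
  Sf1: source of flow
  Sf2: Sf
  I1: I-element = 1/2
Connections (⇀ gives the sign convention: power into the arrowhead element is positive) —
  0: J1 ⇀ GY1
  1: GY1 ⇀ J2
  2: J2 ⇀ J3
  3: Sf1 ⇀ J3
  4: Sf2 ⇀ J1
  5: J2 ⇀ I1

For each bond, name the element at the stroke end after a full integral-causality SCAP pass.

β0 →J1
β1 →J2
β2 →J3
β3 →Sf1
β4 →Sf2
β5 →I1

b3 stroke→Sf1  (Sf1 (Sf) sets flow on bond)
b4 stroke→Sf2  (Sf2 (Sf) sets flow on bond)
b0 stroke→J1  (closing 0-jn rule on J1)
b2 stroke→J3  (J3: bond 3 brought flow, rest push out)
b1 stroke→J2  (GY GY1: same side as bond 0)
b5 stroke→I1  (common-e at J2 fixed by 1)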